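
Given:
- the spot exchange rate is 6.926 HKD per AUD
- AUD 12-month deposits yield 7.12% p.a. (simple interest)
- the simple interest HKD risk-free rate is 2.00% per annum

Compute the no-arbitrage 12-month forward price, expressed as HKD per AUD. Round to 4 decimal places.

6.5950

T = 1 year.
Growth of 1 HKD over T: 1 + 0.0200×1 = 1.020000.
AUD growth factor: 1 + 0.0712×1 = 1.071200.
Forward (HKD per AUD) = 6.926 × 1.020000 / 1.071200 = 6.594959.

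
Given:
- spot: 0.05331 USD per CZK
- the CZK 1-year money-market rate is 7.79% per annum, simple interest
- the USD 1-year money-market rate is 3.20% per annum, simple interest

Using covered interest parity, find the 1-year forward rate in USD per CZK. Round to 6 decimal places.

0.051040

T = 1 year.
USD growth factor: 1 + 0.0320×1 = 1.032000.
CZK accumulates by 1 + 0.0779×1 = 1.077900.
Forward (USD per CZK) = 0.05331 × 1.032000 / 1.077900 = 0.05103991.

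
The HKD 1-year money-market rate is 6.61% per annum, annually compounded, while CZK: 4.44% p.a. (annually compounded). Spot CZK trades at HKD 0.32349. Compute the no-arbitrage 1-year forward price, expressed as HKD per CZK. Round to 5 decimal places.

T = 1 year.
HKD accumulates by (1 + 0.0661)^1 = 1.066100.
Growth of 1 CZK over T: (1 + 0.0444)^1 = 1.044400.
Forward (HKD per CZK) = 0.32349 × 1.066100 / 1.044400 = 0.3302113.

0.33021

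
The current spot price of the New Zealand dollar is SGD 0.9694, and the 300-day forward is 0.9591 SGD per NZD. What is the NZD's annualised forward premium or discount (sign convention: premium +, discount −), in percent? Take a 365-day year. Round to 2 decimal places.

T = 300/365 years.
(F − S)/S = (0.9591 − 0.9694)/0.9694 = -0.0106251.
Annualise by dividing by T: -0.0106251 / (300/365) = -0.012927 → -1.29%.

-1.29%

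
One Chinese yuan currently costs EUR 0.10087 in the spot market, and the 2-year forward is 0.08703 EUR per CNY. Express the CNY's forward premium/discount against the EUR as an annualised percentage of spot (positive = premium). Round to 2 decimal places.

T = 2 years.
Period premium: (0.08703 − 0.10087)/0.10087 = -0.1372063.
×(1/T) gives -6.86% p.a.

-6.86%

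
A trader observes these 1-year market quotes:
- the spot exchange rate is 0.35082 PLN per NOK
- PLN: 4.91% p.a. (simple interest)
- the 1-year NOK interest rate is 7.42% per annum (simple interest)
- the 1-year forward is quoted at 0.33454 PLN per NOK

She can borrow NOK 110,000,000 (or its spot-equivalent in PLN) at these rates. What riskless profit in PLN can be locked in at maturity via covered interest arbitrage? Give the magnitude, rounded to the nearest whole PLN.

PLN 955,063

T = 1 year.
Keep in NOK, deliver into the forward: 110,000,000·1.074200·0.33454 = PLN 39,529,915.48.
Swap to PLN now, deposit: 110,000,000·0.35082·1.049100 = PLN 40,484,978.82.
The quoted forward undervalues NOK, so borrow NOK, convert to PLN at spot, deposit the PLN at 4.91%, and buy NOK forward at 0.33454 to cover the loan.
Arbitrage profit = |39,529,915.48 − 40,484,978.82| = PLN 955,063.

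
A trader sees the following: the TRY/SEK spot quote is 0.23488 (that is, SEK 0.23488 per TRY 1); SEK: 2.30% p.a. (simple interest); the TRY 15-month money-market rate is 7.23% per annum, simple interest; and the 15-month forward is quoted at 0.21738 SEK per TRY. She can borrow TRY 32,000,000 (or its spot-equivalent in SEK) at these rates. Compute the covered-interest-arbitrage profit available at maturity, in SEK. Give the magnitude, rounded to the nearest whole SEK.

T = 15/12 years.
Invest the TRY and cover forward: 32,000,000 × 1.090375 × 0.21738 = SEK 7,584,822.96.
Convert at spot and invest in SEK: 32,000,000 × 0.23488 × 1.028750 = SEK 7,732,249.60.
The quoted forward undervalues TRY, so borrow TRY, convert to SEK at spot, deposit the SEK at 2.30%, and buy TRY forward at 0.21738 to cover the loan.
Arbitrage profit = |7,584,822.96 − 7,732,249.60| = SEK 147,427.

SEK 147,427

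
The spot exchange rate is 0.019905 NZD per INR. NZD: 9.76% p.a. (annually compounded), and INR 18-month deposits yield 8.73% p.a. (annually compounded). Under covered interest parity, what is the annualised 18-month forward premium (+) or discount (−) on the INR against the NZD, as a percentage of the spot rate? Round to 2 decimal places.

T = 18/12 years.
F = S · g_NZD/g_INR = 0.019905 × 1.1499161/1.1337677 = 0.020188509.
Annualised premium = (F − S)/S × (1/T) = (0.020188509 − 0.019905)/0.019905 ÷ (18/12) = 0.95%.

+0.95%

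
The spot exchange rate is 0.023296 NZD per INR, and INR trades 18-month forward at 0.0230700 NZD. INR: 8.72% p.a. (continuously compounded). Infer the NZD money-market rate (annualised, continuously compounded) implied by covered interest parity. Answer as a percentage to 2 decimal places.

8.07%

T = 18/12 years.
F/S = 0.02307/0.023296 = 0.9902988 = (growth of NZD) / (growth of INR).
INR growth factor: e^(0.0872×18/12) = 1.1397398.
So the NZD growth factor = 1.128683.
Take logs: ln 1.128683 / (18/12) = 0.080701, so 8.07%.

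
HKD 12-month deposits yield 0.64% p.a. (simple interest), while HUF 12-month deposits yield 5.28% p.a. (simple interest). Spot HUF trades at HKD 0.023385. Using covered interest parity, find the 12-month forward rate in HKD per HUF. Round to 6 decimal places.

0.022354

T = 1 year.
HKD growth factor: 1 + 0.0064×1 = 1.006400.
Growth of 1 HUF over T: 1 + 0.0528×1 = 1.052800.
Forward (HKD per HUF) = 0.023385 × 1.006400 / 1.052800 = 0.02235435.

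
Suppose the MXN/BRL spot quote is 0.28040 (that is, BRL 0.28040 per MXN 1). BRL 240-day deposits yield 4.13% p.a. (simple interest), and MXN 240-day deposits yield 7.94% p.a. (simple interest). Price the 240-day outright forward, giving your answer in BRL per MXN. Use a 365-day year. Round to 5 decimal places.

T = 240/365 years.
BRL accumulates by 1 + 0.0413×240/365 = 1.0271562.
Growth of 1 MXN over T: 1 + 0.0794×240/365 = 1.0522082.
So F = 0.2804 × 1.0271562 / 1.0522082 = 0.2737240 (BRL/MXN).

0.27372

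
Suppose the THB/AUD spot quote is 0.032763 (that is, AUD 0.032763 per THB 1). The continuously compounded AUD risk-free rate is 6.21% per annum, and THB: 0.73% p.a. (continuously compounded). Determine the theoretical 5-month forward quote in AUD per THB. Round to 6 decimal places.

0.033520

T = 5/12 years.
Growth of 1 AUD over T: e^(0.0621×5/12) = 1.0262127.
Growth of 1 THB over T: e^(0.0073×5/12) = 1.0030463.
Forward (AUD per THB) = 0.032763 × 1.0262127 / 1.0030463 = 0.03351970.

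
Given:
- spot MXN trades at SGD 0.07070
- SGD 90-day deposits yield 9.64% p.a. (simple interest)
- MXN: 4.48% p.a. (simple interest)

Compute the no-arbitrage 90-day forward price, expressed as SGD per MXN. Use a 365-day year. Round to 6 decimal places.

0.071590

T = 90/365 years.
Growth of 1 SGD over T: 1 + 0.0964×90/365 = 1.0237699.
MXN growth factor: 1 + 0.0448×90/365 = 1.0110466.
CIP: F = S · (grow SGD)/(grow MXN) = 0.0707 × 1.0237699/1.0110466 = 0.07158971 SGD per MXN.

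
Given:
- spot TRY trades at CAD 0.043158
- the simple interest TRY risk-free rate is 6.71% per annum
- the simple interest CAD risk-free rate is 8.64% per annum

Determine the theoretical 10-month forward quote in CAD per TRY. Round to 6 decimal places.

T = 10/12 years.
CAD growth factor: 1 + 0.0864×10/12 = 1.072000.
TRY growth factor: 1 + 0.0671×10/12 = 1.0559167.
CIP: F = S · (grow CAD)/(grow TRY) = 0.043158 × 1.072000/1.0559167 = 0.04381537 CAD per TRY.

0.043815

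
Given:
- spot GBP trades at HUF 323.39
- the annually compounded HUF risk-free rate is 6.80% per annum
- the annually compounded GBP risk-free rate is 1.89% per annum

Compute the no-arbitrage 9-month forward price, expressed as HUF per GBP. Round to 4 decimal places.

T = 9/12 years.
Growth of 1 HUF over T: (1 + 0.0680)^(9/12) = 1.050578333.
GBP growth factor: (1 + 0.0189)^(9/12) = 1.014141773.
CIP: F = S · (grow HUF)/(grow GBP) = 323.39 × 1.050578333/1.014141773 = 335.008907 HUF per GBP.

335.0089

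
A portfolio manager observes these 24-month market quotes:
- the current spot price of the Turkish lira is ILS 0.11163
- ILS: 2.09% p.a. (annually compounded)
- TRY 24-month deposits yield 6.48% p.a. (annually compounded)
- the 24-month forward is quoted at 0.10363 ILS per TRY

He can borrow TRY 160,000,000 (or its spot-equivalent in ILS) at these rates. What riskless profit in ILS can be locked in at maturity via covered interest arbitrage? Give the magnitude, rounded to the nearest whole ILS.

T = 2 years.
Keep in TRY, deliver into the forward: 160,000,000·1.13379904·0.10363 = ILS 18,799,295.12.
Swap to ILS now, deposit: 160,000,000·0.11163·1.04223681 = ILS 18,615,183.22.
The quoted forward overvalues TRY, so borrow ILS, buy TRY at spot, deposit the TRY at 6.48%, and sell the proceeds forward at 0.10363.
Profit = 18,799,295.12 − 18,615,183.22 = ILS 184,112.

ILS 184,112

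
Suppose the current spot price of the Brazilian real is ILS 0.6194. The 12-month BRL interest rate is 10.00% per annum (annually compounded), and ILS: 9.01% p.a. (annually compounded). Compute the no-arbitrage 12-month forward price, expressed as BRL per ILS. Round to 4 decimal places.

1.6291

T = 1 year.
Growth of 1 ILS over T: (1 + 0.0901)^1 = 1.090100.
Growth of 1 BRL over T: (1 + 0.1000)^1 = 1.100000.
So F = 0.6194 × 1.090100 / 1.100000 = 0.6138254 (ILS/BRL).
Quoted the other way: 1/0.6138254 = 1.6291 BRL per ILS.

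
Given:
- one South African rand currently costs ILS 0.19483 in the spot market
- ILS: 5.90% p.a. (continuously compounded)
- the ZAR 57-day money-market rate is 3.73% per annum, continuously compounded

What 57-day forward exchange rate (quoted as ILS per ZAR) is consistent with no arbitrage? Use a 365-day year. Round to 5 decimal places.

0.19549

T = 57/365 years.
Growth of 1 ILS over T: e^(0.0590×57/365) = 1.0092563.
ZAR growth factor: e^(0.0373×57/365) = 1.0058419.
Forward (ILS per ZAR) = 0.19483 × 1.0092563 / 1.0058419 = 0.1954914.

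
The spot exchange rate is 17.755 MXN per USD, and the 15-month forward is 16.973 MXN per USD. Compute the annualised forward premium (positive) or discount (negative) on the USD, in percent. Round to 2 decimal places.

T = 15/12 years.
Period premium: (16.973 − 17.755)/17.755 = -0.0440439.
Per annum: -0.0440439 / (15/12) = -0.035235 = -3.52%.

-3.52%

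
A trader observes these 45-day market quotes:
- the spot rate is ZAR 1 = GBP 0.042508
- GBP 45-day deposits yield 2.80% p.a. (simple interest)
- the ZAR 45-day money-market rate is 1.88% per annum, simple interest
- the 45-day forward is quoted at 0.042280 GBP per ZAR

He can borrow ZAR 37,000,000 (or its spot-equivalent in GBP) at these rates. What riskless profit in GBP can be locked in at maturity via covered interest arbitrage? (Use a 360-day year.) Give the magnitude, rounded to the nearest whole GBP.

T = 45/360 years.
Invest the ZAR and cover forward: 37,000,000 × 1.002350 × 0.042280 = GBP 1,568,036.25.
Convert at spot and invest in GBP: 37,000,000 × 0.042508 × 1.003500 = GBP 1,578,300.79.
The quoted forward undervalues ZAR, so borrow ZAR, convert to GBP at spot, deposit the GBP at 2.80%, and buy ZAR forward at 0.042280 to cover the loan.
Profit = 1,578,300.79 − 1,568,036.25 = GBP 10,265.

GBP 10,265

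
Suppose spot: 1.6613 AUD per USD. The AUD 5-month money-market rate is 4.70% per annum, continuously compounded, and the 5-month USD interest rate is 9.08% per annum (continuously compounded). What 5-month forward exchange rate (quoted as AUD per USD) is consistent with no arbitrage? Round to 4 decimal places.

1.6313

T = 5/12 years.
Growth of 1 AUD over T: e^(0.0470×5/12) = 1.0197763.
Growth of 1 USD over T: e^(0.0908×5/12) = 1.0385581.
Forward (AUD per USD) = 1.6613 × 1.0197763 / 1.0385581 = 1.631256.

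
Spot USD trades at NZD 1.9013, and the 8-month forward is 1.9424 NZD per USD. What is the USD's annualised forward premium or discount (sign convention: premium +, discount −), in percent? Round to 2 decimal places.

+3.24%

T = 8/12 years.
USD trades forward at +2.16168% vs spot over the period.
Per annum: 0.0216168 / (8/12) = 0.032425 = 3.24%.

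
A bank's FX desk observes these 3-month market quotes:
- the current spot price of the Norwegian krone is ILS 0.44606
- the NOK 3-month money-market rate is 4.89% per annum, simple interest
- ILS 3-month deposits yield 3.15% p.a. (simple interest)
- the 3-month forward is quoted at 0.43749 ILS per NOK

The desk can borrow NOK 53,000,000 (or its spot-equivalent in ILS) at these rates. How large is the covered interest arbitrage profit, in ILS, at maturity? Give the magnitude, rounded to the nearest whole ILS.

T = 3/12 years.
Invest the NOK and cover forward: 53,000,000 × 1.012225 × 0.43749 = ILS 23,470,430.71.
Convert at spot and invest in ILS: 53,000,000 × 0.44606 × 1.007875 = ILS 23,827,354.29.
The quoted forward undervalues NOK, so borrow NOK, convert to ILS at spot, deposit the ILS at 3.15%, and buy NOK forward at 0.43749 to cover the loan.
Arbitrage profit = |23,470,430.71 − 23,827,354.29| = ILS 356,924.

ILS 356,924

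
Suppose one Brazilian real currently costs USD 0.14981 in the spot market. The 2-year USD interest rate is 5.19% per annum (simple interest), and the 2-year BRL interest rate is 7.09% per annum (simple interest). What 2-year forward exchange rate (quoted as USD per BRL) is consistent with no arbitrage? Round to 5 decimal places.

T = 2 years.
Growth of 1 USD over T: 1 + 0.0519×2 = 1.103800.
Growth of 1 BRL over T: 1 + 0.0709×2 = 1.141800.
So F = 0.14981 × 1.103800 / 1.141800 = 0.1448242 (USD/BRL).

0.14482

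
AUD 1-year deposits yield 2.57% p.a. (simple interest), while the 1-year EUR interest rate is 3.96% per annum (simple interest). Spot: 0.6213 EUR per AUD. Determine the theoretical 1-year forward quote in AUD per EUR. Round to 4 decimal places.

1.5880

T = 1 year.
Growth of 1 EUR over T: 1 + 0.0396×1 = 1.039600.
AUD accumulates by 1 + 0.0257×1 = 1.025700.
CIP: F = S · (grow EUR)/(grow AUD) = 0.6213 × 1.039600/1.025700 = 0.6297197 EUR per AUD.
Invert for AUD per EUR: 1 / 0.6297197 = 1.5880.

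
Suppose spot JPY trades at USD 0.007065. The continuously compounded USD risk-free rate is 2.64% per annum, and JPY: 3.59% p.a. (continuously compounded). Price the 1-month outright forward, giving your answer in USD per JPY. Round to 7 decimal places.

T = 1/12 years.
Growth of 1 USD over T: e^(0.0264×1/12) = 1.0022024.
JPY growth factor: e^(0.0359×1/12) = 1.0029961.
CIP: F = S · (grow USD)/(grow JPY) = 0.007065 × 1.0022024/1.0029961 = 0.007059409 USD per JPY.

0.0070594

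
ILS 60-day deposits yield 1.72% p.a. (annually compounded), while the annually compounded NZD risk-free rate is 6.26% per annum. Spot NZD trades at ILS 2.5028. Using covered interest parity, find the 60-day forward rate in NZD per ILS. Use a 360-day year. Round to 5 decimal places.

T = 60/360 years.
ILS accumulates by (1 + 0.0172)^(60/360) = 1.0028463.
NZD growth factor: (1 + 0.0626)^(60/360) = 1.0101712.
So F = 2.5028 × 1.0028463 / 1.0101712 = 2.484652 (ILS/NZD).
Quoted the other way: 1/2.484652 = 0.40247 NZD per ILS.

0.40247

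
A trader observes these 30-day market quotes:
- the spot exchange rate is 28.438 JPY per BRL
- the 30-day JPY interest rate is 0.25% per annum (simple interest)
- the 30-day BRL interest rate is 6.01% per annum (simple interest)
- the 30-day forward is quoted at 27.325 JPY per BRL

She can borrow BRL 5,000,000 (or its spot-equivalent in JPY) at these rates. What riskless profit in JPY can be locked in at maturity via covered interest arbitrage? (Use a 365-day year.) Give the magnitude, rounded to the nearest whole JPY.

JPY 4,919,327

T = 30/365 years.
Route A — deposit BRL, sell forward: 5,000,000 × 1.00493972603 × 27.325 = JPY 137,299,890.07.
Route B — convert at spot, deposit JPY: 5,000,000 × 28.438 × 1.00020547945 = JPY 142,219,217.12.
The quoted forward undervalues BRL, so borrow BRL, convert to JPY at spot, deposit the JPY at 0.25%, and buy BRL forward at 27.325 to cover the loan.
Profit = 142,219,217.12 − 137,299,890.07 = JPY 4,919,327.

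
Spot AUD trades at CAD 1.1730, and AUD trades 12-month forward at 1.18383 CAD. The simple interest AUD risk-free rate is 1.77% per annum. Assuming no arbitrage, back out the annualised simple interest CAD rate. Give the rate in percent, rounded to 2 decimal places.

T = 1 year.
F/S = 1.18383/1.173 = 1.0092327 = (growth of CAD) / (growth of AUD).
The AUD side grows by 1 + 0.0177×1 = 1.017700.
Hence g_CAD = 1.0270961.
(1.0270961 − 1)/T = 0.027096, i.e. 2.71%.

2.71%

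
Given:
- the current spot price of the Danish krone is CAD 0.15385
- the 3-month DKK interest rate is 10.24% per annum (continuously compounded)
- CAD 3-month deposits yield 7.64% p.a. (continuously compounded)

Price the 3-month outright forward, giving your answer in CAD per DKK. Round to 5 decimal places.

T = 3/12 years.
CAD growth factor: e^(0.0764×3/12) = 1.0192836.
DKK growth factor: e^(0.1024×3/12) = 1.0259305.
Forward (CAD per DKK) = 0.15385 × 1.0192836 / 1.0259305 = 0.1528532.

0.15285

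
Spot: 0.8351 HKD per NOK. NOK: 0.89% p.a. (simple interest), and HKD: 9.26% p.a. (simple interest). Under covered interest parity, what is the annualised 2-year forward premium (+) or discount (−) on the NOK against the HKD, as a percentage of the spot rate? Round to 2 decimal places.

T = 2 years.
CIP forward (HKD per NOK) = 0.8351 × 1.185200/1.017800 = 0.9724509.
Annualised premium = (F − S)/S × (1/T) = (0.9724509 − 0.8351)/0.8351 ÷ 2 = 8.22%.

+8.22%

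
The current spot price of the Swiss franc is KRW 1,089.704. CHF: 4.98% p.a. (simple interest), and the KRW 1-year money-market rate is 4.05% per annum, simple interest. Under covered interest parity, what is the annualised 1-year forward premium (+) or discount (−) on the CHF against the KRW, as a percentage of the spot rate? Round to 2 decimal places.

-0.89%

T = 1 year.
CIP forward (KRW per CHF) = 1089.704 × 1.040500/1.049800 = 1080.050497.
(F − S)/S ÷ T = (1080.050497 − 1089.704)/1089.704/1 = -0.008859 → -0.89%.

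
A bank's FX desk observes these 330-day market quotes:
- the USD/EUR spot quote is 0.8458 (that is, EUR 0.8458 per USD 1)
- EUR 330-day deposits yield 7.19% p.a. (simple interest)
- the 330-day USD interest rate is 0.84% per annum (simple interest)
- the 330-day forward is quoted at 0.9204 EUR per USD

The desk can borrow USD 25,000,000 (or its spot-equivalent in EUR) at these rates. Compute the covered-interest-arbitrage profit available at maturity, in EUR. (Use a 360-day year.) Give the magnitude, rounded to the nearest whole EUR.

EUR 648,545

T = 330/360 years.
Invest the USD and cover forward: 25,000,000 × 1.007700 × 0.9204 = EUR 23,187,177.00.
Convert at spot and invest in EUR: 25,000,000 × 0.8458 × 1.0659083333 = EUR 22,538,631.71.
The quoted forward overvalues USD, so borrow EUR, buy USD at spot, deposit the USD at 0.84%, and sell the proceeds forward at 0.9204.
Arbitrage profit = |23,187,177.00 − 22,538,631.71| = EUR 648,545.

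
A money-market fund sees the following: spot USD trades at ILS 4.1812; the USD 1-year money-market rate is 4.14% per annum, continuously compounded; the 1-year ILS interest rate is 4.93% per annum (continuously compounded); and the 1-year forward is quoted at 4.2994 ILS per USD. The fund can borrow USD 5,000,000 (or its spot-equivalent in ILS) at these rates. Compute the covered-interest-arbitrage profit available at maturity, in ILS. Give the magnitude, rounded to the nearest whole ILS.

ILS 443,161

T = 1 year.
Route A — deposit USD, sell forward: 5,000,000 × 1.0422689297 × 4.2994 = ILS 22,405,655.18.
Route B — convert at spot, deposit ILS: 5,000,000 × 4.1812 × 1.0505354641 = ILS 21,962,494.41.
The quoted forward overvalues USD, so borrow ILS, buy USD at spot, deposit the USD at 4.14%, and sell the proceeds forward at 4.2994.
Arbitrage profit = |22,405,655.18 − 21,962,494.41| = ILS 443,161.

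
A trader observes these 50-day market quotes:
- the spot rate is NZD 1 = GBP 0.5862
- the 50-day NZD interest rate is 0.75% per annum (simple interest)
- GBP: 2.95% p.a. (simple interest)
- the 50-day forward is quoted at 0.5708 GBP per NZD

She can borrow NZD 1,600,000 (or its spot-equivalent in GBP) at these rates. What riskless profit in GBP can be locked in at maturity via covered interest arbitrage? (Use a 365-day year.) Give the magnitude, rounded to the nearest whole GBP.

T = 50/365 years.
Route A — deposit NZD, sell forward: 1,600,000 × 1.0010274 × 0.5708 = GBP 914,218.30.
Route B — convert at spot, deposit GBP: 1,600,000 × 0.5862 × 1.0040411 = GBP 941,710.23.
The quoted forward undervalues NZD, so borrow NZD, convert to GBP at spot, deposit the GBP at 2.95%, and buy NZD forward at 0.5708 to cover the loan.
Arbitrage profit = |914,218.30 − 941,710.23| = GBP 27,492.

GBP 27,492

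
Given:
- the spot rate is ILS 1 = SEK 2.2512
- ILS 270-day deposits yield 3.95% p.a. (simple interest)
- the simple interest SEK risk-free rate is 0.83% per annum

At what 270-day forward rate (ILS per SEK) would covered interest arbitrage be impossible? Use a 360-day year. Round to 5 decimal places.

T = 270/360 years.
SEK growth factor: 1 + 0.0083×270/360 = 1.006225.
Growth of 1 ILS over T: 1 + 0.0395×270/360 = 1.029625.
So F = 2.2512 × 1.006225 / 1.029625 = 2.200038 (SEK/ILS).
Invert for ILS per SEK: 1 / 2.200038 = 0.45454.

0.45454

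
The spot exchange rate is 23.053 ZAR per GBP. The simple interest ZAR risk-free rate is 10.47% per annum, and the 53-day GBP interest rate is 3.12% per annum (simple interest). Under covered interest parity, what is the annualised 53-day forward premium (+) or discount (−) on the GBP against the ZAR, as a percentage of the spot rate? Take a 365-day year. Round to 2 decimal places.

T = 53/365 years.
CIP forward (ZAR per GBP) = 23.053 × 1.015203/1.0045304 = 23.297926.
(F − S)/S ÷ T = (23.297926 − 23.053)/23.053/(53/365) = 0.073169 → 7.32%.

+7.32%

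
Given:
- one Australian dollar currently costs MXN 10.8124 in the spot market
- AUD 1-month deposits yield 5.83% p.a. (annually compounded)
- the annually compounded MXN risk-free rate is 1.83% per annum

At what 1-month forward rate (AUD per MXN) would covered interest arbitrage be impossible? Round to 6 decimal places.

T = 1/12 years.
MXN accumulates by (1 + 0.0183)^(1/12) = 1.0015124.
Growth of 1 AUD over T: (1 + 0.0583)^(1/12) = 1.0047332.
So F = 10.8124 × 1.0015124 / 1.0047332 = 10.77774 (MXN/AUD).
Invert for AUD per MXN: 1 / 10.77774 = 0.092784.

0.092784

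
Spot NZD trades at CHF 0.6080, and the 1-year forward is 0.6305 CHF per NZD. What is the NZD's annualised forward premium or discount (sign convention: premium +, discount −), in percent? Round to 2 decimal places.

T = 1 year.
Period premium: (0.6305 − 0.608)/0.608 = 0.0370066.
×(1/T) gives 3.70% p.a.

+3.70%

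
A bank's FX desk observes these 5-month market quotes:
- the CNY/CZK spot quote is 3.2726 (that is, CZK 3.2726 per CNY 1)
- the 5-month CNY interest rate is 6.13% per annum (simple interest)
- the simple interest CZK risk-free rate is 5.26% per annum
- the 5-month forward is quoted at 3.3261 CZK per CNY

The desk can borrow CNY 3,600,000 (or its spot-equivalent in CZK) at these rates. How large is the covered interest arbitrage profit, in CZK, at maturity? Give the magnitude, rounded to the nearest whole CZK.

CZK 240,227

T = 5/12 years.
Keep in CNY, deliver into the forward: 3,600,000·1.0255416667·3.3261 = CZK 12,279,794.90.
Swap to CZK now, deposit: 3,600,000·3.2726·1.0219166667 = CZK 12,039,568.14.
The quoted forward overvalues CNY, so borrow CZK, buy CNY at spot, deposit the CNY at 6.13%, and sell the proceeds forward at 3.3261.
The gap between the two covered legs is CZK 240,227.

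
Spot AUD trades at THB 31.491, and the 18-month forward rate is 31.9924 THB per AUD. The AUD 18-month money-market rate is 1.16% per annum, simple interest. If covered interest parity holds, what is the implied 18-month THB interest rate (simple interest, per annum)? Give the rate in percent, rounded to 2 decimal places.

2.24%

T = 18/12 years.
CIP gives F = S · g_THB/g_AUD, so g_THB/g_AUD = 31.9924/31.491 = 1.0159220.
The AUD side grows by 1 + 0.0116×18/12 = 1.017400.
That pins the THB growth at 1.033599.
r = (1.033599 − 1)/(18/12) = 0.022399 → 2.24%.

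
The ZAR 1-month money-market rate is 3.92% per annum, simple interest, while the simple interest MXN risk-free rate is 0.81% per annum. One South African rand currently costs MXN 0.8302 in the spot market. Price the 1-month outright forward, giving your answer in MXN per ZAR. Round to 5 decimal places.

T = 1/12 years.
MXN growth factor: 1 + 0.0081×1/12 = 1.000675.
ZAR growth factor: 1 + 0.0392×1/12 = 1.0032667.
So F = 0.8302 × 1.000675 / 1.0032667 = 0.8280554 (MXN/ZAR).

0.82806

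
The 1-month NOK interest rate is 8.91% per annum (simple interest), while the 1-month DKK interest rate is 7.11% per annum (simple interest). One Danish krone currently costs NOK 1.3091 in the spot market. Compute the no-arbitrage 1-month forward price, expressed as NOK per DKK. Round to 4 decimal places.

1.3111

T = 1/12 years.
Growth of 1 NOK over T: 1 + 0.0891×1/12 = 1.007425.
DKK accumulates by 1 + 0.0711×1/12 = 1.005925.
CIP: F = S · (grow NOK)/(grow DKK) = 1.3091 × 1.007425/1.005925 = 1.311052 NOK per DKK.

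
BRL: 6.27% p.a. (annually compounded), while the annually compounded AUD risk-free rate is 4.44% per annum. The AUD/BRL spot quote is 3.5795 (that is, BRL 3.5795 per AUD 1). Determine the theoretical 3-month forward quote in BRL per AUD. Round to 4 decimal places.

T = 3/12 years.
Growth of 1 BRL over T: (1 + 0.0627)^(3/12) = 1.0153194.
AUD accumulates by (1 + 0.0444)^(3/12) = 1.0109198.
So F = 3.5795 × 1.0153194 / 1.0109198 = 3.595078 (BRL/AUD).

3.5951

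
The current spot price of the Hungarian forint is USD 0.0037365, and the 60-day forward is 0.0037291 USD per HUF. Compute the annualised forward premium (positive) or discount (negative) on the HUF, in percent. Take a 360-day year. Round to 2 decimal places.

T = 60/360 years.
(F − S)/S = (0.0037291 − 0.0037365)/0.0037365 = -0.0019805.
×(1/T) gives -1.19% p.a.

-1.19%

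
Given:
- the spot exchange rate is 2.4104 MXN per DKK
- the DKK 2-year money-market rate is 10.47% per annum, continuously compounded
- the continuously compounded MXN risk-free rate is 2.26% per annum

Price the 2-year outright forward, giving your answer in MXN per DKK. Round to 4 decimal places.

2.0454

T = 2 years.
MXN accumulates by e^(0.0226×2) = 1.0462371.
Growth of 1 DKK over T: e^(0.1047×2) = 1.2329381.
CIP: F = S · (grow MXN)/(grow DKK) = 2.4104 × 1.0462371/1.2329381 = 2.045399 MXN per DKK.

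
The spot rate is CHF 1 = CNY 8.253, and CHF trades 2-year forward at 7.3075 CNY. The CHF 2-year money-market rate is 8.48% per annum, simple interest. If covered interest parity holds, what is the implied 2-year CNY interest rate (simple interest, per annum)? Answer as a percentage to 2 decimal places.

1.78%

T = 2 years.
By CIP, F/S equals the CNY-to-CHF growth ratio: 7.3075/8.253 = 0.8854356.
The CHF side grows by 1 + 0.0848×2 = 1.169600.
Hence g_CNY = 1.0356055.
(1.0356055 − 1)/T = 0.017803, i.e. 1.78%.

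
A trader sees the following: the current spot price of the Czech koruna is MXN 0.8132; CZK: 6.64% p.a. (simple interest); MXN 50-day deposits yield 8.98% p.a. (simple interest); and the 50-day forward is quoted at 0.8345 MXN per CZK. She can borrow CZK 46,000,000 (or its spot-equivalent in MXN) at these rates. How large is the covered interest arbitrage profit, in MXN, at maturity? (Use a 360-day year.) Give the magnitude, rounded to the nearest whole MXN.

MXN 867,263

T = 50/360 years.
Route A — deposit CZK, sell forward: 46,000,000 × 1.0092222222 × 0.8345 = MXN 38,741,013.44.
Route B — convert at spot, deposit MXN: 46,000,000 × 0.8132 × 1.0124722222 = MXN 37,873,750.91.
The quoted forward overvalues CZK, so borrow MXN, buy CZK at spot, deposit the CZK at 6.64%, and sell the proceeds forward at 0.8345.
The gap between the two covered legs is MXN 867,263.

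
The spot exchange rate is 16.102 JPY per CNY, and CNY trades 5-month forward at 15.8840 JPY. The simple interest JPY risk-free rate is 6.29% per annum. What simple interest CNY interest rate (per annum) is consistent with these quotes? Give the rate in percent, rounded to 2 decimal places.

T = 5/12 years.
CIP gives F = S · g_JPY/g_CNY, so g_JPY/g_CNY = 15.884/16.102 = 0.9864613.
JPY growth factor: 1 + 0.0629×5/12 = 1.0262083.
So the CNY growth factor = 1.0402925.
(1.0402925 − 1)/T = 0.096702, i.e. 9.67%.

9.67%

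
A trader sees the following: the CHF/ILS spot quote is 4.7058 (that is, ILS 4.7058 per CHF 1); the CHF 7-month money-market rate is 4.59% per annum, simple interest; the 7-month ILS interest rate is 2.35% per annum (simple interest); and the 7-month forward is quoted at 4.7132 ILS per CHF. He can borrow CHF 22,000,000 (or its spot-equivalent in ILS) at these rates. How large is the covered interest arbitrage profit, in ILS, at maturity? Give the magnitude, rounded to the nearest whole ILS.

ILS 1,519,920

T = 7/12 years.
Invest the CHF and cover forward: 22,000,000 × 1.026775 × 4.7132 = ILS 106,466,710.46.
Convert at spot and invest in ILS: 22,000,000 × 4.7058 × 1.01370833333 = ILS 104,946,790.85.
The quoted forward overvalues CHF, so borrow ILS, buy CHF at spot, deposit the CHF at 4.59%, and sell the proceeds forward at 4.7132.
Profit = 106,466,710.46 − 104,946,790.85 = ILS 1,519,920.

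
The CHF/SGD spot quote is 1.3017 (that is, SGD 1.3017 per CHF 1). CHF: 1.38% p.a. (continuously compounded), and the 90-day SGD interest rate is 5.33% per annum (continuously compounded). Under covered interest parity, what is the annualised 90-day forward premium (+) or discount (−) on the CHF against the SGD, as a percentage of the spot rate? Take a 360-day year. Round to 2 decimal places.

T = 90/360 years.
No-arbitrage forward: 1.3017 × 1.0134142 / 1.003456 = 1.3146179 SGD/CHF.
(F − S)/S ÷ T = (1.3146179 − 1.3017)/1.3017/(90/360) = 0.039695 → 3.97%.

+3.97%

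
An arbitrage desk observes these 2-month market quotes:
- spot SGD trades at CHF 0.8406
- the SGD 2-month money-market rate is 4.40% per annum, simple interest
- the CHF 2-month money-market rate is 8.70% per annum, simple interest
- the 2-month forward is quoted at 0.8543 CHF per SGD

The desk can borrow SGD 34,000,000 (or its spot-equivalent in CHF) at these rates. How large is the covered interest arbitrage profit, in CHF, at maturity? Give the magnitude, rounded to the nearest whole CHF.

CHF 264,390

T = 2/12 years.
Keep in SGD, deliver into the forward: 34,000,000·1.0073333333·0.8543 = CHF 29,259,205.47.
Swap to CHF now, deposit: 34,000,000·0.8406·1.014500 = CHF 28,994,815.80.
The quoted forward overvalues SGD, so borrow CHF, buy SGD at spot, deposit the SGD at 4.40%, and sell the proceeds forward at 0.8543.
Arbitrage profit = |29,259,205.47 − 28,994,815.80| = CHF 264,390.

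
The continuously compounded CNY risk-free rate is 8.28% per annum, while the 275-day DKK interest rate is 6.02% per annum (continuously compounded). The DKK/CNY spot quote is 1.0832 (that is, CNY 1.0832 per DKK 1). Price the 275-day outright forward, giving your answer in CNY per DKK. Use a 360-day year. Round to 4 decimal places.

T = 275/360 years.
CNY growth factor: e^(0.0828×275/360) = 1.0652931.
DKK growth factor: e^(0.0602×275/360) = 1.0470599.
CIP: F = S · (grow CNY)/(grow DKK) = 1.0832 × 1.0652931/1.0470599 = 1.102063 CNY per DKK.

1.1021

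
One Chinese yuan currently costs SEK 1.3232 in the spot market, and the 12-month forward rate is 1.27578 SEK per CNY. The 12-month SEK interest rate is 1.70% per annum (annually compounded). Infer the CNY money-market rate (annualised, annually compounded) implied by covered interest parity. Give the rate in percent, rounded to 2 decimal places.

5.48%

T = 1 year.
CIP gives F = S · g_SEK/g_CNY, so g_SEK/g_CNY = 1.27578/1.3232 = 0.9641626.
SEK growth factor: (1 + 0.0170)^1 = 1.017000.
That pins the CNY growth at 1.0548013.
r = 1.0548013^(1/1) − 1 = 0.054801 → 5.48%.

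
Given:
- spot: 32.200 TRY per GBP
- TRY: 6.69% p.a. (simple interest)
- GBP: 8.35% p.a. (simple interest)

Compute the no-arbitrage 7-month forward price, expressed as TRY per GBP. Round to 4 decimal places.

31.9027

T = 7/12 years.
TRY accumulates by 1 + 0.0669×7/12 = 1.039025.
Growth of 1 GBP over T: 1 + 0.0835×7/12 = 1.04870833.
CIP: F = S · (grow TRY)/(grow GBP) = 32.2 × 1.039025/1.04870833 = 31.902679 TRY per GBP.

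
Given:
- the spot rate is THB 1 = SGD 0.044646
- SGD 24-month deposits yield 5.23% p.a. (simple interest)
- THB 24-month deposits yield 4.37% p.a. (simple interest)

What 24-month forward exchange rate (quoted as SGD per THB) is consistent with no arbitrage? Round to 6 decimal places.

0.045352

T = 2 years.
Growth of 1 SGD over T: 1 + 0.0523×2 = 1.104600.
Growth of 1 THB over T: 1 + 0.0437×2 = 1.087400.
Forward (SGD per THB) = 0.044646 × 1.104600 / 1.087400 = 0.04535219.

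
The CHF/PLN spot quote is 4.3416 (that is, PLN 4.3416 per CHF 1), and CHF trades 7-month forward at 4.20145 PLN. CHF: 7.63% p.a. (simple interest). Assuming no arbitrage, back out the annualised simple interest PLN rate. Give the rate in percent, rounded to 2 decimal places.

1.85%

T = 7/12 years.
By CIP, F/S equals the PLN-to-CHF growth ratio: 4.20145/4.3416 = 0.9677193.
CHF growth factor: 1 + 0.0763×7/12 = 1.0445083.
Hence g_PLN = 1.0107908.
r = (1.0107908 − 1)/(7/12) = 0.018499 → 1.85%.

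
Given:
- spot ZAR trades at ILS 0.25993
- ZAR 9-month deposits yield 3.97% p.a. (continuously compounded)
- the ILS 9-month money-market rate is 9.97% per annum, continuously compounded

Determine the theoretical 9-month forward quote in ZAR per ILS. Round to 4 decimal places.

T = 9/12 years.
ILS accumulates by e^(0.0997×9/12) = 1.0776417.
ZAR growth factor: e^(0.0397×9/12) = 1.0302227.
Forward (ILS per ZAR) = 0.25993 × 1.0776417 / 1.0302227 = 0.2718940.
Invert for ZAR per ILS: 1 / 0.2718940 = 3.6779.

3.6779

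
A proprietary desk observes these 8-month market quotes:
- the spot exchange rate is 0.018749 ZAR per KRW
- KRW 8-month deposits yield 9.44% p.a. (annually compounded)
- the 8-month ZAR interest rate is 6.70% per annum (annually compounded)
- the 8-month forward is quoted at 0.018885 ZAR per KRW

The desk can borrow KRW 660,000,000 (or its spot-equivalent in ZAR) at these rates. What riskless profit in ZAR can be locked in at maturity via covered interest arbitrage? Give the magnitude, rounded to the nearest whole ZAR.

ZAR 315,592

T = 8/12 years.
Invest the KRW and cover forward: 660,000,000 × 1.0619825718 × 0.018885 = ZAR 13,236,656.97.
Convert at spot and invest in ZAR: 660,000,000 × 0.018749 × 1.0441821856 = ZAR 12,921,065.39.
The quoted forward overvalues KRW, so borrow ZAR, buy KRW at spot, deposit the KRW at 9.44%, and sell the proceeds forward at 0.018885.
Profit = 13,236,656.97 − 12,921,065.39 = ZAR 315,592.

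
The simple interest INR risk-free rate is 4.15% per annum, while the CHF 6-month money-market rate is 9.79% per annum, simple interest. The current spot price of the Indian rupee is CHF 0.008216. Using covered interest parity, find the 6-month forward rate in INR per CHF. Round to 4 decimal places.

T = 6/12 years.
CHF growth factor: 1 + 0.0979×6/12 = 1.048950.
INR accumulates by 1 + 0.0415×6/12 = 1.020750.
CIP: F = S · (grow CHF)/(grow INR) = 0.008216 × 1.048950/1.020750 = 0.00844298134 CHF per INR.
Invert for INR per CHF: 1 / 0.00844298134 = 118.4416.

118.4416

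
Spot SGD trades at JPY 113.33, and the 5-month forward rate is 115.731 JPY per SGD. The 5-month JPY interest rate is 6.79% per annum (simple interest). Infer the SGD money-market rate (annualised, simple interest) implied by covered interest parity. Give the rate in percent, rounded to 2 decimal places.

1.67%

T = 5/12 years.
F/S = 115.731/113.33 = 1.0211859 = (growth of JPY) / (growth of SGD).
The JPY side grows by 1 + 0.0679×5/12 = 1.0282917.
So the SGD growth factor = 1.0069584.
r = (1.0069584 − 1)/(5/12) = 0.016700 → 1.67%.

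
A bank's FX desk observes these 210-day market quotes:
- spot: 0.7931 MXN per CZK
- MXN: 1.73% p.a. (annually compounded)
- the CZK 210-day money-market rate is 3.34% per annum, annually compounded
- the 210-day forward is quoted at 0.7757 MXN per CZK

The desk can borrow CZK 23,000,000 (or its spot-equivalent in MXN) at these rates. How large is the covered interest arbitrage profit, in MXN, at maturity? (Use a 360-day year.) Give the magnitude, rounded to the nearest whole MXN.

MXN 238,404

T = 210/360 years.
Route A — deposit CZK, sell forward: 23,000,000 × 1.0193498579 × 0.7757 = MXN 18,186,322.75.
Route B — convert at spot, deposit MXN: 23,000,000 × 0.7931 × 1.0100555887 = MXN 18,424,727.01.
The quoted forward undervalues CZK, so borrow CZK, convert to MXN at spot, deposit the MXN at 1.73%, and buy CZK forward at 0.7757 to cover the loan.
Arbitrage profit = |18,186,322.75 − 18,424,727.01| = MXN 238,404.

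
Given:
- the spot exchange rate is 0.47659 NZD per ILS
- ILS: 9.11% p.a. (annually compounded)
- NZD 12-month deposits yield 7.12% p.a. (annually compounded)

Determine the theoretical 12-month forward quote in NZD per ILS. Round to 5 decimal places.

0.46790

T = 1 year.
NZD growth factor: (1 + 0.0712)^1 = 1.071200.
ILS accumulates by (1 + 0.0911)^1 = 1.091100.
CIP: F = S · (grow NZD)/(grow ILS) = 0.47659 × 1.071200/1.091100 = 0.4678977 NZD per ILS.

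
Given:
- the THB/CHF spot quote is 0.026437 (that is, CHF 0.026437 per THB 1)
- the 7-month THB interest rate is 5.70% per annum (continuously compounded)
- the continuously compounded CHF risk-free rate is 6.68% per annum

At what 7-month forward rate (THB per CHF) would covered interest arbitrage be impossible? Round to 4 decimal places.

T = 7/12 years.
Growth of 1 CHF over T: e^(0.0668×7/12) = 1.03973583.
THB accumulates by e^(0.0570×7/12) = 1.03380896.
So F = 0.026437 × 1.03973583 / 1.03380896 = 0.026588564 (CHF/THB).
Invert for THB per CHF: 1 / 0.026588564 = 37.6102.

37.6102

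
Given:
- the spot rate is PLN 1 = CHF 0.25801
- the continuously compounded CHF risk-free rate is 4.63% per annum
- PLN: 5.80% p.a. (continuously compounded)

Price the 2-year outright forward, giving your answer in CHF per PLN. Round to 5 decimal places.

T = 2 years.
CHF growth factor: e^(0.0463×2) = 1.0970228.
Growth of 1 PLN over T: e^(0.0580×2) = 1.1229959.
So F = 0.25801 × 1.0970228 / 1.1229959 = 0.2520426 (CHF/PLN).

0.25204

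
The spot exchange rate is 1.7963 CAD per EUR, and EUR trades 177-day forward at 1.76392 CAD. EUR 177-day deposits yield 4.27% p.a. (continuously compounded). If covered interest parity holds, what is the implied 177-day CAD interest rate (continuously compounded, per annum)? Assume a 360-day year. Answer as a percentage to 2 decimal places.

T = 177/360 years.
CIP gives F = S · g_CAD/g_EUR, so g_CAD/g_EUR = 1.76392/1.7963 = 0.9819741.
EUR growth factor: e^(0.0427×177/360) = 1.0212161.
Hence g_CAD = 1.0028078.
r = ln(1.0028078)/(177/360) = 0.005703 → 0.57%.

0.57%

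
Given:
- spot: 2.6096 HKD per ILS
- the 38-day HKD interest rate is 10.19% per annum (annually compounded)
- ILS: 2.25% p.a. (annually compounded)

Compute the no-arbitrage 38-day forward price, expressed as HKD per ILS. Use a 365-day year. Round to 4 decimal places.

T = 38/365 years.
HKD growth factor: (1 + 0.1019)^(38/365) = 1.0101536.
ILS growth factor: (1 + 0.0225)^(38/365) = 1.0023192.
So F = 2.6096 × 1.0101536 / 1.0023192 = 2.629997 (HKD/ILS).

2.6300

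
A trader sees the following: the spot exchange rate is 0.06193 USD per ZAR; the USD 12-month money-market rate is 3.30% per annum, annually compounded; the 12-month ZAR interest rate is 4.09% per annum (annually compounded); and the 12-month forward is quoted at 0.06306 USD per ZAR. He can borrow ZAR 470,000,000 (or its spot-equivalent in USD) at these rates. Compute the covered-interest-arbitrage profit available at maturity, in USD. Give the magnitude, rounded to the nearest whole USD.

USD 782,768

T = 1 year.
Invest the ZAR and cover forward: 470,000,000 × 1.040900 × 0.06306 = USD 30,850,402.38.
Convert at spot and invest in USD: 470,000,000 × 0.06193 × 1.033000 = USD 30,067,634.30.
The quoted forward overvalues ZAR, so borrow USD, buy ZAR at spot, deposit the ZAR at 4.09%, and sell the proceeds forward at 0.06306.
Profit = 30,850,402.38 − 30,067,634.30 = USD 782,768.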